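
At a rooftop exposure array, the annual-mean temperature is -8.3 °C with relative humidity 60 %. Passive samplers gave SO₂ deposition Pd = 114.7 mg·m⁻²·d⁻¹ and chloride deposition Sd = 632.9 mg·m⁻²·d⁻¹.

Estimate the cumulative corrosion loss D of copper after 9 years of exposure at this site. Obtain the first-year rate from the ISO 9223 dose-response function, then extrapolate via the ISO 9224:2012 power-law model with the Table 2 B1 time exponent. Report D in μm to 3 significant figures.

copper: f(T) = +0.126·(T−10) [T≤10 °C] = -2.3058
  sulphur-dioxide contribution → 0.06248 μm/a
  chloride contribution → 0.3377 μm/a
  ⇒ r_corr(copper) = 0.4002 μm/a
ISO 9224: D(t) = r_corr · t^b with b = 0.667 (copper, B1)
  D(9) = 0.4002 × 9^0.667 = 0.4002 × 4.33 = 1.733 μm

D(9) = 1.73 μm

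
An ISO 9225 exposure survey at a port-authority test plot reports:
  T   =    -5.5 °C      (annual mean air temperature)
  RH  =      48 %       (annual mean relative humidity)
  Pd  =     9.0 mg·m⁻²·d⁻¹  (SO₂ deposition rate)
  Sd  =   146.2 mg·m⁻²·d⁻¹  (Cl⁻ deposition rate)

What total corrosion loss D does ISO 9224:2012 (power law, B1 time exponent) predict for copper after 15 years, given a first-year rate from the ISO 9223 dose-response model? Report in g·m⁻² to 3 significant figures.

D(15) = 10.5 g·m⁻²

copper: f(T) = +0.126·(T−10) [T≤10 °C] = -1.9530
  SO₂ term: 0.0053·9.0^0.26·exp(0.059·48-1.9530) = 0.0226
  Sd branch = 0.01025·Sd^0.27·e^(0.036·RH+0.049·T) = 0.1693 μm/a
  sum: 0.0226 + 0.1693 → r_corr = 0.1919 μm/a
ISO 9224: D(t) = r_corr · t^b with b = 0.667 (copper, B1)
  D(15) = 0.1919 × 15^0.667 = 0.1919 × 6.088 = 1.168 μm
  Mass loss = 1.168 μm × 8.96 g/cm³ = 10.47 g·m⁻²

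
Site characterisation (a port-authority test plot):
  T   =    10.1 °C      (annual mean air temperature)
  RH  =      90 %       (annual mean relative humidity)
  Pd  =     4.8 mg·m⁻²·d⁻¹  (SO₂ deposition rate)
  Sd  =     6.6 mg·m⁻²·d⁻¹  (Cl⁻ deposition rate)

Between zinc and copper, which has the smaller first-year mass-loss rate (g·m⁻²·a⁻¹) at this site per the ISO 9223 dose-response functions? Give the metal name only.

zinc: temperature factor f = -0.071·(0.1) = -0.0071
  Pd branch = 0.0129·Pd^0.44·e^(0.046·RH+f) = 1.604 μm/a
  Cl⁻ term: 0.0175·6.6^0.57·exp(0.008·90+0.085·10.1) = 0.2487
  sum: 1.604 + 0.2487 → r_corr = 1.853 μm/a
  mass loss = 1.853 μm/a × 7.14 g/cm³ = 13.23 g·m⁻²·a⁻¹
copper: temperature factor f = -0.080·(0.1) = -0.0080
  SO₂ term: 0.0053·4.8^0.26·exp(0.059·90-0.0080) = 1.6
  Cl⁻ term: 0.01025·6.6^0.27·exp(0.036·90+0.049·10.1) = 0.7146
  sum: 1.6 + 0.7146 → r_corr = 2.314 μm/a
  mass loss = 2.314 μm/a × 8.96 g/cm³ = 20.74 g·m⁻²·a⁻¹
Ordering by g·m⁻²·a⁻¹: copper (20.7) > zinc (13.2)

zinc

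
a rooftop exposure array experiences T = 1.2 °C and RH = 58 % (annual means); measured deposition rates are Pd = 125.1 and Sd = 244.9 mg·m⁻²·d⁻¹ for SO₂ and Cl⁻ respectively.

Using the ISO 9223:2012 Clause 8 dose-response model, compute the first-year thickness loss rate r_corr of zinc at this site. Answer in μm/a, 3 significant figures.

zinc: f(T) = +0.038·(T−10) [T≤10 °C] = -0.3344
  SO₂ term: 0.0129·125.1^0.44·exp(0.046·58-0.3344) = 1.114
  Cl⁻ term: 0.0175·244.9^0.57·exp(0.008·58+0.085·1.2) = 0.7089
  sum: 1.114 + 0.7089 → r_corr = 1.823 μm/a

r_corr = 1.82 μm/a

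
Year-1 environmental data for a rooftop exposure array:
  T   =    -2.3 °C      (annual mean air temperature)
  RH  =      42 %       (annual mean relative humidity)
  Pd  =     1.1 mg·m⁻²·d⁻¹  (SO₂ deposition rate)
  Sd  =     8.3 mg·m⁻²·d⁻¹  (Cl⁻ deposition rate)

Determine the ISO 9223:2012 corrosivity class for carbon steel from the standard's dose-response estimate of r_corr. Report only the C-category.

carbon steel: T≤10 °C ⇒ hinge +0.150·(-2.3−10) = -1.8450
  SO₂ term: 1.77·1.1^0.52·exp(0.02·42-1.8450) = 0.6808
  Cl⁻ term: 0.102·8.3^0.62·exp(0.033·42+0.04·-2.3) = 1.382
  sum: 0.6808 + 1.382 → r_corr = 2.062 μm/a
2.06 μm/a falls in (1.3, 25] for carbon steel → category C2

C2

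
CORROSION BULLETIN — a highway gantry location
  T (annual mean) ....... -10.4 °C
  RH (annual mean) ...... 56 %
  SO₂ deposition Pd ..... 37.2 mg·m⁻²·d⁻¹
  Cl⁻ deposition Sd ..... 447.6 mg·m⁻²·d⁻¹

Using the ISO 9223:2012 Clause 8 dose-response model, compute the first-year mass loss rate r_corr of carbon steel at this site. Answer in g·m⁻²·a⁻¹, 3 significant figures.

r_corr = 161 g·m⁻²·a⁻¹

carbon steel: f(T) = +0.150·(T−10) [T≤10 °C] = -3.0600
  SO₂ term: 1.77·37.2^0.52·exp(0.02·56-3.0600) = 1.668
  Cl⁻ term: 0.102·447.6^0.62·exp(0.033·56+0.04·-10.4) = 18.8
  sum: 1.668 + 18.8 → r_corr = 20.46 μm/a
Convert to mass loss: 20.46 μm/a × 7.85 g/cm³ = 160.6 g·m⁻²·a⁻¹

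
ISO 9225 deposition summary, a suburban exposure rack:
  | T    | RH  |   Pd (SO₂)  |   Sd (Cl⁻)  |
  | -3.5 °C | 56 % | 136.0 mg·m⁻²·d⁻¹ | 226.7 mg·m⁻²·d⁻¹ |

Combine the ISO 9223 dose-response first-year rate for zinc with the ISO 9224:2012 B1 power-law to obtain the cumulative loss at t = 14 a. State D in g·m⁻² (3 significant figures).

D(14) = 81.1 g·m⁻²

zinc: temperature factor f = +0.038·(-13.5) = -0.5130
  Pd branch = 0.0129·Pd^0.44·e^(0.046·RH+f) = 0.8817 μm/a
  Cl⁻ term: 0.0175·226.7^0.57·exp(0.008·56+0.085·-3.5) = 0.4477
  r_corr = 0.8817 + 0.4477 = 1.329 μm/a
Power-law: D(14) = r_corr · 14^0.813
  D(14) = 1.329 × 14^0.813 = 1.329 × 8.547 = 11.36 μm
  Mass loss = 11.36 μm × 7.14 g/cm³ = 81.12 g·m⁻²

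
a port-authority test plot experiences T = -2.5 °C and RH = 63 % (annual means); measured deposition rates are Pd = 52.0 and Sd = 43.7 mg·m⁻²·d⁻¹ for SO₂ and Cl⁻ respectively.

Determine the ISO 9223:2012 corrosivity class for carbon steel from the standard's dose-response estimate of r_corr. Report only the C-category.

C2

carbon steel: temperature factor f = +0.150·(-12.5) = -1.8750
  Pd branch = 1.77·Pd^0.52·e^(0.02·RH+f) = 7.468 μm/a
  Sd branch = 0.102·Sd^0.62·e^(0.033·RH+0.04·T) = 7.677 μm/a
  sum: 7.468 + 7.677 → r_corr = 15.14 μm/a
Category bounds: 1.3…25 μm/a bracket r_corr ⇒ C2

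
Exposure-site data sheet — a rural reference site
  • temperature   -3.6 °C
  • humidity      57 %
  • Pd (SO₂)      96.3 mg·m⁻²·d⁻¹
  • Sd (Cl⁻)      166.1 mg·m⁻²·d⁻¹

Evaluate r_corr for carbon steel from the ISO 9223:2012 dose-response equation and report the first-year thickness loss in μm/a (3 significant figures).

r_corr = 21.5 μm/a

carbon steel: T≤10 °C ⇒ hinge +0.150·(-3.6−10) = -2.0400
  sulphur-dioxide contribution → 7.737 μm/a
  chloride contribution → 13.79 μm/a
  total first-year rate 21.53 μm/a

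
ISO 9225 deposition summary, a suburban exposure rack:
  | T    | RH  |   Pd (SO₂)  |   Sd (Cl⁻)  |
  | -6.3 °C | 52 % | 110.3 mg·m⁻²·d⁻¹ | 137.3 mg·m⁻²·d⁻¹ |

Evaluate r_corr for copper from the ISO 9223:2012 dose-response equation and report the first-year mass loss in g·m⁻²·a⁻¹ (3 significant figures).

copper: f(T) = +0.126·(T−10) [T≤10 °C] = -2.0538
  Pd branch = 0.0053·Pd^0.26·e^(0.059·RH+f) = 0.04964 μm/a
  Sd branch = 0.01025·Sd^0.27·e^(0.036·RH+0.049·T) = 0.1849 μm/a
  sum: 0.04964 + 0.1849 → r_corr = 0.2345 μm/a
Convert to mass loss: 0.2345 μm/a × 8.96 g/cm³ = 2.101 g·m⁻²·a⁻¹

r_corr = 2.10 g·m⁻²·a⁻¹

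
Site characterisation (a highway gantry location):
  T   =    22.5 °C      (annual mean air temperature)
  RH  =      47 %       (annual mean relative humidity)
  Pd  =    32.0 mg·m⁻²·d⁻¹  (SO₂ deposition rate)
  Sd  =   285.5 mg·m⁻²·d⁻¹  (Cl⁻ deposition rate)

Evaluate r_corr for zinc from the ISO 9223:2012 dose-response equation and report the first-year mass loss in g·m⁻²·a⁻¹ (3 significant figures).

r_corr = 32.4 g·m⁻²·a⁻¹

zinc: f(T) = -0.071·(T−10) [T>10 °C] = -0.8875
  SO₂ term: 0.0129·32.0^0.44·exp(0.046·47-0.8875) = 0.212
  Sd branch = 0.0175·Sd^0.57·e^(0.008·RH+0.085·T) = 4.331 μm/a
  r_corr = 0.212 + 4.331 = 4.543 μm/a
Convert to mass loss: 4.543 μm/a × 7.14 g/cm³ = 32.44 g·m⁻²·a⁻¹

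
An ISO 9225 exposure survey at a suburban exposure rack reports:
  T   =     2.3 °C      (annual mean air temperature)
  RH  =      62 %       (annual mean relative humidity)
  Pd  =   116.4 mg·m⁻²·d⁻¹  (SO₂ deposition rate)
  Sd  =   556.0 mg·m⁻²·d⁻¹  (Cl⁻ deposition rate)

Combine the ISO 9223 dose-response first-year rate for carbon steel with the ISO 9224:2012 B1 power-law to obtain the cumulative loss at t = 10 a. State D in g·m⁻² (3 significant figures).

D(10) = 1.74e+03 g·m⁻²

carbon steel: f(T) = +0.150·(T−10) [T≤10 °C] = -1.1550
  Pd branch = 1.77·Pd^0.52·e^(0.02·RH+f) = 22.87 μm/a
  Cl⁻ term: 0.102·556.0^0.62·exp(0.033·62+0.04·2.3) = 43.56
  r_corr = 22.87 + 43.56 = 66.42 μm/a
Long-term exponent b (ISO 9224 Table 2, B1) = 0.523
  D(10) = 66.42 × 10^0.523 = 66.42 × 3.334 = 221.5 μm
  Mass loss = 221.5 μm × 7.85 g/cm³ = 1739 g·m⁻²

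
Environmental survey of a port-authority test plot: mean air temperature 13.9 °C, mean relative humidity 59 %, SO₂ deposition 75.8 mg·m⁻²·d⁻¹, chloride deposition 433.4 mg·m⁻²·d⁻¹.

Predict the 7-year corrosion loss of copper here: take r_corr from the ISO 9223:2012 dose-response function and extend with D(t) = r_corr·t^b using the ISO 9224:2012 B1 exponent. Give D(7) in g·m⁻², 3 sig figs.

D(7) = 41.4 g·m⁻²

copper: f(T) = -0.080·(T−10) [T>10 °C] = -0.3120
  sulphur-dioxide contribution → 0.3884 μm/a
  chloride contribution → 0.8728 μm/a
  total first-year rate 1.261 μm/a
Long-term exponent b (ISO 9224 Table 2, B1) = 0.667
  D(7) = 1.261 × 7^0.667 = 1.261 × 3.662 = 4.618 μm
  Mass loss = 4.618 μm × 8.96 g/cm³ = 41.38 g·m⁻²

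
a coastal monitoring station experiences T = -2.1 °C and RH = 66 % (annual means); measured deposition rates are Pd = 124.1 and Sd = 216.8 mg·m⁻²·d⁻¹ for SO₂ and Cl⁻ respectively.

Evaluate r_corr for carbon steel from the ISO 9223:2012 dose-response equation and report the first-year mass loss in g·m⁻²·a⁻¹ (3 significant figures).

carbon steel: T≤10 °C ⇒ hinge +0.150·(-2.1−10) = -1.8150
  SO₂ term: 1.77·124.1^0.52·exp(0.02·66-1.8150) = 13.24
  Sd branch = 0.102·Sd^0.62·e^(0.033·RH+0.04·T) = 23.25 μm/a
  sum: 13.24 + 23.25 → r_corr = 36.48 μm/a
Convert to mass loss: 36.48 μm/a × 7.85 g/cm³ = 286.4 g·m⁻²·a⁻¹

r_corr = 286 g·m⁻²·a⁻¹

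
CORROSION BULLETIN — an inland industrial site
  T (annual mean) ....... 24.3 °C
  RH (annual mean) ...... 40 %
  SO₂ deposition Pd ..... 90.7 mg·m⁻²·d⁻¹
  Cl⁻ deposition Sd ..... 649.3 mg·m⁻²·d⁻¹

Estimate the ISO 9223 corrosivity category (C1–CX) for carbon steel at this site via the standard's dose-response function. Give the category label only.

C4

carbon steel: temperature factor f = -0.054·(14.3) = -0.7722
  SO₂ term: 1.77·90.7^0.52·exp(0.02·40-0.7722) = 18.97
  Sd branch = 0.102·Sd^0.62·e^(0.033·RH+0.04·T) = 55.94 μm/a
  r_corr = 18.97 + 55.94 = 74.91 μm/a
Category bounds: 50…80 μm/a bracket r_corr ⇒ C4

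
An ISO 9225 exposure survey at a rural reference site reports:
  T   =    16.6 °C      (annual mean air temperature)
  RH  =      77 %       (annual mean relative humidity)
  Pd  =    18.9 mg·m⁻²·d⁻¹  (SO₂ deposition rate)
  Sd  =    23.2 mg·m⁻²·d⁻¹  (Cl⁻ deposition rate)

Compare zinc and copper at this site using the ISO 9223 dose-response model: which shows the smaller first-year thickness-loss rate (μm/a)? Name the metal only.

copper

zinc: temperature factor f = -0.071·(6.6) = -0.4686
  Pd branch = 0.0129·Pd^0.44·e^(0.046·RH+f) = 1.016 μm/a
  Sd branch = 0.0175·Sd^0.57·e^(0.008·RH+0.085·T) = 0.7974 μm/a
  r_corr = 1.016 + 0.7974 = 1.814 μm/a
copper: temperature factor f = -0.080·(6.6) = -0.5280
  SO₂ term: 0.0053·18.9^0.26·exp(0.059·77-0.5280) = 0.6307
  Cl⁻ term: 0.01025·23.2^0.27·exp(0.036·77+0.049·16.6) = 0.864
  sum: 0.6307 + 0.864 → r_corr = 1.495 μm/a
Ordering by μm/a: zinc (1.81) > copper (1.49)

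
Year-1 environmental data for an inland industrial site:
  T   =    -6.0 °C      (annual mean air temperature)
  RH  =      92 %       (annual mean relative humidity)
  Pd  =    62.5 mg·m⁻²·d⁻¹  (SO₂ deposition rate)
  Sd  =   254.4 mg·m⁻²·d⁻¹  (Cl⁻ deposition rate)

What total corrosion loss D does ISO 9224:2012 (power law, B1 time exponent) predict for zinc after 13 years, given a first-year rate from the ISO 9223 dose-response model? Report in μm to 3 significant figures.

D(13) = 28.2 μm

zinc: temperature factor f = +0.038·(-16.0) = -0.6080
  Pd branch = 0.0129·Pd^0.44·e^(0.046·RH+f) = 2.983 μm/a
  Sd branch = 0.0175·Sd^0.57·e^(0.008·RH+0.085·T) = 0.5156 μm/a
  r_corr = 2.983 + 0.5156 = 3.499 μm/a
Power-law: D(13) = r_corr · 13^0.813
  D(13) = 3.499 × 13^0.813 = 3.499 × 8.047 = 28.15 μm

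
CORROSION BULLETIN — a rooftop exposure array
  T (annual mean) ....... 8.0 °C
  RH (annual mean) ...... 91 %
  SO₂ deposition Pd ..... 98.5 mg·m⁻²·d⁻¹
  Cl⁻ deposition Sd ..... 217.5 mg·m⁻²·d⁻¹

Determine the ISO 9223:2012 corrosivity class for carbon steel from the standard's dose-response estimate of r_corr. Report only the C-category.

carbon steel: temperature factor f = +0.150·(-2.0) = -0.3000
  Pd branch = 1.77·Pd^0.52·e^(0.02·RH+f) = 88.04 μm/a
  Cl⁻ term: 0.102·217.5^0.62·exp(0.033·91+0.04·8.0) = 79.61
  r_corr = 88.04 + 79.61 = 167.7 μm/a
168 μm/a falls in (80, 200] for carbon steel → category C5

C5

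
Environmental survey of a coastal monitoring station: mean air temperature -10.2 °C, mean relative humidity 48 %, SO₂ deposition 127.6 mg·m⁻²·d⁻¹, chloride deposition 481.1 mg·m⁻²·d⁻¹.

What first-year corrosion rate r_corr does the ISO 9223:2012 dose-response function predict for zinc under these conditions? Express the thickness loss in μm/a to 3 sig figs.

r_corr = 0.825 μm/a

zinc: temperature factor f = +0.038·(-20.2) = -0.7676
  sulphur-dioxide contribution → 0.46 μm/a
  chloride contribution → 0.3649 μm/a
  total first-year rate 0.8248 μm/a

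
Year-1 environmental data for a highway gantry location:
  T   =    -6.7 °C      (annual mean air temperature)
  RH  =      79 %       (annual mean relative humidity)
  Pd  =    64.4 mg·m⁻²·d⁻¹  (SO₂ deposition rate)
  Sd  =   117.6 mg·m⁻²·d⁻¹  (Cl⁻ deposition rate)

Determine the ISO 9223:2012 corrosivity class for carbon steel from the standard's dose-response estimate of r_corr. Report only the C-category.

C3

carbon steel: T≤10 °C ⇒ hinge +0.150·(-6.7−10) = -2.5050
  SO₂ term: 1.77·64.4^0.52·exp(0.02·79-2.5050) = 6.122
  Cl⁻ term: 0.102·117.6^0.62·exp(0.033·79+0.04·-6.7) = 20.33
  sum: 6.122 + 20.33 → r_corr = 26.45 μm/a
Category bounds: 25…50 μm/a bracket r_corr ⇒ C3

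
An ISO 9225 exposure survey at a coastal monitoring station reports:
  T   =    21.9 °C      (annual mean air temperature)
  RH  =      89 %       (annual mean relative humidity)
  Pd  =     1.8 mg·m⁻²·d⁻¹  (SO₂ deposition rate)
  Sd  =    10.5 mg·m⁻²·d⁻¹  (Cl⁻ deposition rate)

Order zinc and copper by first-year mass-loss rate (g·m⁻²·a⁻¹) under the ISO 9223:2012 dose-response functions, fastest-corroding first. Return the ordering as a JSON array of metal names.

zinc: T>10 °C ⇒ hinge -0.071·(21.9−10) = -0.8449
  Pd branch = 0.0129·Pd^0.44·e^(0.046·RH+f) = 0.4305 μm/a
  Sd branch = 0.0175·Sd^0.57·e^(0.008·RH+0.085·T) = 0.8765 μm/a
  sum: 0.4305 + 0.8765 → r_corr = 1.307 μm/a
  mass loss = 1.307 μm/a × 7.14 g/cm³ = 9.332 g·m⁻²·a⁻¹
copper: temperature factor f = -0.080·(11.9) = -0.9520
  Pd branch = 0.0053·Pd^0.26·e^(0.059·RH+f) = 0.4547 μm/a
  Cl⁻ term: 0.01025·10.5^0.27·exp(0.036·89+0.049·21.9) = 1.393
  r_corr = 0.4547 + 1.393 = 1.848 μm/a
  mass loss = 1.848 μm/a × 8.96 g/cm³ = 16.56 g·m⁻²·a⁻¹
Ordering by g·m⁻²·a⁻¹: copper (16.6) > zinc (9.33)

["copper", "zinc"]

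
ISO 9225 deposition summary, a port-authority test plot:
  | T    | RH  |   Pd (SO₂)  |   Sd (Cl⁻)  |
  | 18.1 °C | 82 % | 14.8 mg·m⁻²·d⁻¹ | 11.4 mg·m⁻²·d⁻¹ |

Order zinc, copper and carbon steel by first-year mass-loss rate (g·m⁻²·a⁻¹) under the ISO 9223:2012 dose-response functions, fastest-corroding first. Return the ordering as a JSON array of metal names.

["carbon steel", "copper", "zinc"]

zinc: temperature factor f = -0.071·(8.1) = -0.5751
  Pd branch = 0.0129·Pd^0.44·e^(0.046·RH+f) = 1.033 μm/a
  Cl⁻ term: 0.0175·11.4^0.57·exp(0.008·82+0.085·18.1) = 0.6288
  r_corr = 1.033 + 0.6288 = 1.661 μm/a
  mass loss = 1.661 μm/a × 7.14 g/cm³ = 11.86 g·m⁻²·a⁻¹
copper: T>10 °C ⇒ hinge -0.080·(18.1−10) = -0.6480
  Pd branch = 0.0053·Pd^0.26·e^(0.059·RH+f) = 0.7051 μm/a
  Sd branch = 0.01025·Sd^0.27·e^(0.036·RH+0.049·T) = 0.919 μm/a
  sum: 0.7051 + 0.919 → r_corr = 1.624 μm/a
  mass loss = 1.624 μm/a × 8.96 g/cm³ = 14.55 g·m⁻²·a⁻¹
carbon steel: f(T) = -0.054·(T−10) [T>10 °C] = -0.4374
  SO₂ term: 1.77·14.8^0.52·exp(0.02·82-0.4374) = 23.92
  Cl⁻ term: 0.102·11.4^0.62·exp(0.033·82+0.04·18.1) = 14.24
  r_corr = 23.92 + 14.24 = 38.16 μm/a
  mass loss = 38.16 μm/a × 7.85 g/cm³ = 299.6 g·m⁻²·a⁻¹
Ordering by g·m⁻²·a⁻¹: carbon steel (300) > copper (14.6) > zinc (11.9)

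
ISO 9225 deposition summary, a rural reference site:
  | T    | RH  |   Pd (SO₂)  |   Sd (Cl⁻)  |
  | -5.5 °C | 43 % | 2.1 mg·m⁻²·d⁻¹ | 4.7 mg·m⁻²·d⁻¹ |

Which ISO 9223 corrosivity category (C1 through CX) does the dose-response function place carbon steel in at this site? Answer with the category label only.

carbon steel: temperature factor f = +0.150·(-15.5) = -2.3250
  SO₂ term: 1.77·2.1^0.52·exp(0.02·43-2.3250) = 0.6016
  Cl⁻ term: 0.102·4.7^0.62·exp(0.033·43+0.04·-5.5) = 0.8831
  sum: 0.6016 + 0.8831 → r_corr = 1.485 μm/a
Category bounds: 1.3…25 μm/a bracket r_corr ⇒ C2

C2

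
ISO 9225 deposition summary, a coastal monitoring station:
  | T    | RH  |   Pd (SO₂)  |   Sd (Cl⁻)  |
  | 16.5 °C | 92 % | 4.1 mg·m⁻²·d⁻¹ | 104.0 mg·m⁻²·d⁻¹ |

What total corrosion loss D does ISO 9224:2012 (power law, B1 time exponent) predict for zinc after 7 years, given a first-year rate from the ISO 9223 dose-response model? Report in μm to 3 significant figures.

D(7) = 15.3 μm

zinc: f(T) = -0.071·(T−10) [T>10 °C] = -0.4615
  sulphur-dioxide contribution → 1.042 μm/a
  chloride contribution → 2.096 μm/a
  ⇒ r_corr(zinc) = 3.138 μm/a
Long-term exponent b (ISO 9224 Table 2, B1) = 0.813
  D(7) = 3.138 × 7^0.813 = 3.138 × 4.865 = 15.27 μm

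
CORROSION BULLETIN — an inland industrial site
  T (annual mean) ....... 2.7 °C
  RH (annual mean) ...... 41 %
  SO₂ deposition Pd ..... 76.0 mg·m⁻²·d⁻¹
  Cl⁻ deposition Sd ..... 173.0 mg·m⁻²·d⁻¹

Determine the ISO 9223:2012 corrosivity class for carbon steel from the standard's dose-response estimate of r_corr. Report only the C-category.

C2

carbon steel: temperature factor f = +0.150·(-7.3) = -1.0950
  sulphur-dioxide contribution → 12.78 μm/a
  chloride contribution → 10.73 μm/a
  ⇒ r_corr(carbon steel) = 23.51 μm/a
ISO 9223 Table 2 (carbon steel): 1.3 < 23.5 ≤ 25 μm/a ⇒ C2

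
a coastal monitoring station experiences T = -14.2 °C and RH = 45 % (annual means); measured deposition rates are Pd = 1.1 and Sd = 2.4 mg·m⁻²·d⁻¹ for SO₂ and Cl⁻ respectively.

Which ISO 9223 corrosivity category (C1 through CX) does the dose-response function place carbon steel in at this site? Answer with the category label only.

C1

carbon steel: temperature factor f = +0.150·(-24.2) = -3.6300
  Pd branch = 1.77·Pd^0.52·e^(0.02·RH+f) = 0.1213 μm/a
  Cl⁻ term: 0.102·2.4^0.62·exp(0.033·45+0.04·-14.2) = 0.4391
  sum: 0.1213 + 0.4391 → r_corr = 0.5604 μm/a
ISO 9223 Table 2 (carbon steel): 0 < 0.56 ≤ 1.3 μm/a ⇒ C1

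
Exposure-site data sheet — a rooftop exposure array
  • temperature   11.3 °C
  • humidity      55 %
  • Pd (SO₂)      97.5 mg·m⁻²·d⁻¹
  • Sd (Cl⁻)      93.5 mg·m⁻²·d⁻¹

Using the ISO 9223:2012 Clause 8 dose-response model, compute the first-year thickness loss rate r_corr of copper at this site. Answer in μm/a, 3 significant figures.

r_corr = 0.843 μm/a

copper: f(T) = -0.080·(T−10) [T>10 °C] = -0.1040
  Pd branch = 0.0053·Pd^0.26·e^(0.059·RH+f) = 0.4032 μm/a
  Cl⁻ term: 0.01025·93.5^0.27·exp(0.036·55+0.049·11.3) = 0.4398
  sum: 0.4032 + 0.4398 → r_corr = 0.843 μm/a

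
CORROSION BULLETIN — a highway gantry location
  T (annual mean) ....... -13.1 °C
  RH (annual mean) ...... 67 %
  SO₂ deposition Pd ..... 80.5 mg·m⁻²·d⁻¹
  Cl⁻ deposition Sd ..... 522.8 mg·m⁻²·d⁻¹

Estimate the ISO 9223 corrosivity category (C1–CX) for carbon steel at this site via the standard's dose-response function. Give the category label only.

carbon steel: temperature factor f = +0.150·(-23.1) = -3.4650
  sulphur-dioxide contribution → 2.071 μm/a
  chloride contribution → 26.71 μm/a
  total first-year rate 28.78 μm/a
28.8 μm/a falls in (25, 50] for carbon steel → category C3

C3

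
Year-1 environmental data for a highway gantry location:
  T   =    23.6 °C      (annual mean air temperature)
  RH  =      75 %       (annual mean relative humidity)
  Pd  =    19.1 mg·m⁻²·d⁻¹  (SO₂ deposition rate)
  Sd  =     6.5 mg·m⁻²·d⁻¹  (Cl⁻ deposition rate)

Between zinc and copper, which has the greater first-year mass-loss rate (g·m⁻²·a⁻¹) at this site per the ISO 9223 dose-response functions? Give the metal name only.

zinc: T>10 °C ⇒ hinge -0.071·(23.6−10) = -0.9656
  Pd branch = 0.0129·Pd^0.44·e^(0.046·RH+f) = 0.5665 μm/a
  Sd branch = 0.0175·Sd^0.57·e^(0.008·RH+0.085·T) = 0.6889 μm/a
  sum: 0.5665 + 0.6889 → r_corr = 1.255 μm/a
  mass loss = 1.255 μm/a × 7.14 g/cm³ = 8.964 g·m⁻²·a⁻¹
copper: T>10 °C ⇒ hinge -0.080·(23.6−10) = -1.0880
  SO₂ term: 0.0053·19.1^0.26·exp(0.059·75-1.0880) = 0.3211
  Cl⁻ term: 0.01025·6.5^0.27·exp(0.036·75+0.049·23.6) = 0.8036
  r_corr = 0.3211 + 0.8036 = 1.125 μm/a
  mass loss = 1.125 μm/a × 8.96 g/cm³ = 10.08 g·m⁻²·a⁻¹
Ordering by g·m⁻²·a⁻¹: copper (10.1) > zinc (8.96)

copper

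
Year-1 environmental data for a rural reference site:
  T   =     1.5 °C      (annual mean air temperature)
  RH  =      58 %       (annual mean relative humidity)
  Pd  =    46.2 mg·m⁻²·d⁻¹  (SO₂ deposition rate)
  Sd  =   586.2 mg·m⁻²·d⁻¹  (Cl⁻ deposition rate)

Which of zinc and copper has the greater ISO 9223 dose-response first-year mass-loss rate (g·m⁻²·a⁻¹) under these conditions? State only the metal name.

zinc: T≤10 °C ⇒ hinge +0.038·(1.5−10) = -0.3230
  Pd branch = 0.0129·Pd^0.44·e^(0.046·RH+f) = 0.7269 μm/a
  Sd branch = 0.0175·Sd^0.57·e^(0.008·RH+0.085·T) = 1.196 μm/a
  r_corr = 0.7269 + 1.196 = 1.923 μm/a
  mass loss = 1.923 μm/a × 7.14 g/cm³ = 13.73 g·m⁻²·a⁻¹
copper: temperature factor f = +0.126·(-8.5) = -1.0710
  SO₂ term: 0.0053·46.2^0.26·exp(0.059·58-1.0710) = 0.1507
  Cl⁻ term: 0.01025·586.2^0.27·exp(0.036·58+0.049·1.5) = 0.4975
  r_corr = 0.1507 + 0.4975 = 0.6482 μm/a
  mass loss = 0.6482 μm/a × 8.96 g/cm³ = 5.808 g·m⁻²·a⁻¹
Ordering by g·m⁻²·a⁻¹: zinc (13.7) > copper (5.81)

zinc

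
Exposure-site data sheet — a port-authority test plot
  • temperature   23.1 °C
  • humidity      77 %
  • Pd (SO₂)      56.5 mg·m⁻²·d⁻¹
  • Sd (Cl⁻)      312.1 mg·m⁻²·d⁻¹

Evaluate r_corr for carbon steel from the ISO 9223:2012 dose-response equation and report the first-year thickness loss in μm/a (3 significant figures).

carbon steel: temperature factor f = -0.054·(13.1) = -0.7074
  sulphur-dioxide contribution → 33.16 μm/a
  chloride contribution → 114.8 μm/a
  total first-year rate 147.9 μm/a

r_corr = 148 μm/a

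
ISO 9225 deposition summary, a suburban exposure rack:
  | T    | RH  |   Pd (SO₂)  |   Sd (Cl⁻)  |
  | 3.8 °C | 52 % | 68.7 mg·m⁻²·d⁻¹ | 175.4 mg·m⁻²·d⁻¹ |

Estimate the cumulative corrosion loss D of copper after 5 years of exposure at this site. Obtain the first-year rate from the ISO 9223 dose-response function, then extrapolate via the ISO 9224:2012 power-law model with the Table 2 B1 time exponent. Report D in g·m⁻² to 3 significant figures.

D(5) = 12.6 g·m⁻²

copper: f(T) = +0.126·(T−10) [T≤10 °C] = -0.7812
  SO₂ term: 0.0053·68.7^0.26·exp(0.059·52-0.7812) = 0.1567
  Sd branch = 0.01025·Sd^0.27·e^(0.036·RH+0.049·T) = 0.3239 μm/a
  r_corr = 0.1567 + 0.3239 = 0.4806 μm/a
ISO 9224: D(t) = r_corr · t^b with b = 0.667 (copper, B1)
  D(5) = 0.4806 × 5^0.667 = 0.4806 × 2.926 = 1.406 μm
  Mass loss = 1.406 μm × 8.96 g/cm³ = 12.6 g·m⁻²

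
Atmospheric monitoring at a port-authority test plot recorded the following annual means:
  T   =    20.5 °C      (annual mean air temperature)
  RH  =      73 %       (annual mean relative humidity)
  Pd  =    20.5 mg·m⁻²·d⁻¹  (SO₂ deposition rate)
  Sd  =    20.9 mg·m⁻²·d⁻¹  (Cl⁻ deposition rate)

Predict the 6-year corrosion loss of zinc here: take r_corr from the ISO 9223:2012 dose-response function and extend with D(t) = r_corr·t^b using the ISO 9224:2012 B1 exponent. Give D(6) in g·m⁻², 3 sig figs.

zinc: T>10 °C ⇒ hinge -0.071·(20.5−10) = -0.7455
  Pd branch = 0.0129·Pd^0.44·e^(0.046·RH+f) = 0.6643 μm/a
  Cl⁻ term: 0.0175·20.9^0.57·exp(0.008·73+0.085·20.5) = 1.014
  sum: 0.6643 + 1.014 → r_corr = 1.678 μm/a
Power-law: D(6) = r_corr · 6^0.813
  D(6) = 1.678 × 6^0.813 = 1.678 × 4.292 = 7.202 μm
  Mass loss = 7.202 μm × 7.14 g/cm³ = 51.42 g·m⁻²

D(6) = 51.4 g·m⁻²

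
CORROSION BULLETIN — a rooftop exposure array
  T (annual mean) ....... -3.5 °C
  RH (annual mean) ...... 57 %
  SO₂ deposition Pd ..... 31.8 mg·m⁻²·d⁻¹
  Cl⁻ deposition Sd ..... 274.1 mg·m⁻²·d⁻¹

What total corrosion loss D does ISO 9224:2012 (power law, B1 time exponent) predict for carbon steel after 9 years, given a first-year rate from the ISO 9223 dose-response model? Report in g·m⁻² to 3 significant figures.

carbon steel: T≤10 °C ⇒ hinge +0.150·(-3.5−10) = -2.0250
  SO₂ term: 1.77·31.8^0.52·exp(0.02·57-2.0250) = 4.415
  Cl⁻ term: 0.102·274.1^0.62·exp(0.033·57+0.04·-3.5) = 18.89
  sum: 4.415 + 18.89 → r_corr = 23.3 μm/a
ISO 9224: D(t) = r_corr · t^b with b = 0.523 (carbon steel, B1)
  D(9) = 23.3 × 9^0.523 = 23.3 × 3.156 = 73.53 μm
  Mass loss = 73.53 μm × 7.85 g/cm³ = 577.2 g·m⁻²

D(9) = 577 g·m⁻²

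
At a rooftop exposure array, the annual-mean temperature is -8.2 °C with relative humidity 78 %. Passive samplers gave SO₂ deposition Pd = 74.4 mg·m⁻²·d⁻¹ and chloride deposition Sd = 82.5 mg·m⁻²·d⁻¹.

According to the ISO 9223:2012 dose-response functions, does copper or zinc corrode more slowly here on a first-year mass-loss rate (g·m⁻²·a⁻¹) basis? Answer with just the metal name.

copper: f(T) = +0.126·(T−10) [T≤10 °C] = -2.2932
  sulphur-dioxide contribution → 0.1635 μm/a
  chloride contribution → 0.3743 μm/a
  total first-year rate 0.5378 μm/a
  mass loss = 0.5378 μm/a × 8.96 g/cm³ = 4.818 g·m⁻²·a⁻¹
zinc: f(T) = +0.038·(T−10) [T≤10 °C] = -0.6916
  sulphur-dioxide contribution → 1.556 μm/a
  chloride contribution → 0.2012 μm/a
  total first-year rate 1.757 μm/a
  mass loss = 1.757 μm/a × 7.14 g/cm³ = 12.55 g·m⁻²·a⁻¹
Ordering by g·m⁻²·a⁻¹: zinc (12.5) > copper (4.82)

copper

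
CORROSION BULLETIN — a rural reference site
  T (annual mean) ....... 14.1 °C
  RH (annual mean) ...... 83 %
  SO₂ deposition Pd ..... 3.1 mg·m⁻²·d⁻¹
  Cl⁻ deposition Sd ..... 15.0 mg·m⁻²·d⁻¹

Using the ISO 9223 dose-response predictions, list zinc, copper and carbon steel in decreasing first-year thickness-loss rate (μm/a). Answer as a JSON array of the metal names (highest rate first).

["carbon steel", "copper", "zinc"]

zinc: T>10 °C ⇒ hinge -0.071·(14.1−10) = -0.2911
  SO₂ term: 0.0129·3.1^0.44·exp(0.046·83-0.2911) = 0.7219
  Cl⁻ term: 0.0175·15.0^0.57·exp(0.008·83+0.085·14.1) = 0.5276
  sum: 0.7219 + 0.5276 → r_corr = 1.25 μm/a
copper: temperature factor f = -0.080·(4.1) = -0.3280
  Pd branch = 0.0053·Pd^0.26·e^(0.059·RH+f) = 0.686 μm/a
  Cl⁻ term: 0.01025·15.0^0.27·exp(0.036·83+0.049·14.1) = 0.8433
  r_corr = 0.686 + 0.8433 = 1.529 μm/a
carbon steel: temperature factor f = -0.054·(4.1) = -0.2214
  SO₂ term: 1.77·3.1^0.52·exp(0.02·83-0.2214) = 13.44
  Cl⁻ term: 0.102·15.0^0.62·exp(0.033·83+0.04·14.1) = 14.87
  sum: 13.44 + 14.87 → r_corr = 28.3 μm/a
Ordering by μm/a: carbon steel (28.3) > copper (1.53) > zinc (1.25)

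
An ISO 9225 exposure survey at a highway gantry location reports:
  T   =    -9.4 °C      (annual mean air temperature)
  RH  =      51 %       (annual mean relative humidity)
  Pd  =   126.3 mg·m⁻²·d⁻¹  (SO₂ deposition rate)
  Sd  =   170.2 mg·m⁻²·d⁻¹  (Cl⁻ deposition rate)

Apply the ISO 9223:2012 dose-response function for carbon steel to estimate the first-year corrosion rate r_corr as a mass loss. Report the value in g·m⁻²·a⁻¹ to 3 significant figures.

carbon steel: temperature factor f = +0.150·(-19.4) = -2.9100
  Pd branch = 1.77·Pd^0.52·e^(0.02·RH+f) = 3.31 μm/a
  Sd branch = 0.102·Sd^0.62·e^(0.033·RH+0.04·T) = 9.108 μm/a
  r_corr = 3.31 + 9.108 = 12.42 μm/a
Convert to mass loss: 12.42 μm/a × 7.85 g/cm³ = 97.48 g·m⁻²·a⁻¹

r_corr = 97.5 g·m⁻²·a⁻¹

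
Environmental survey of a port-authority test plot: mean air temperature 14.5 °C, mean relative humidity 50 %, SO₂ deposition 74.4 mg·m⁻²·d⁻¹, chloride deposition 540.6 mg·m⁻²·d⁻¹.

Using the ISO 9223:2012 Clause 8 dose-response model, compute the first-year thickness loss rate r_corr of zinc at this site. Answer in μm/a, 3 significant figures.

r_corr = 3.86 μm/a

zinc: T>10 °C ⇒ hinge -0.071·(14.5−10) = -0.3195
  SO₂ term: 0.0129·74.4^0.44·exp(0.046·50-0.3195) = 0.6226
  Cl⁻ term: 0.0175·540.6^0.57·exp(0.008·50+0.085·14.5) = 3.234
  r_corr = 0.6226 + 3.234 = 3.857 μm/a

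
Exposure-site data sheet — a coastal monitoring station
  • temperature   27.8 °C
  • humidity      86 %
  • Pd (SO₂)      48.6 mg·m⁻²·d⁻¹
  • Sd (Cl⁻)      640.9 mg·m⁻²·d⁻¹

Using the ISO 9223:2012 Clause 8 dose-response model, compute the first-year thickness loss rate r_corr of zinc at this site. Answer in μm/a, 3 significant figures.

r_corr = 15.8 μm/a

zinc: f(T) = -0.071·(T−10) [T>10 °C] = -1.2638
  sulphur-dioxide contribution → 1.052 μm/a
  chloride contribution → 14.72 μm/a
  ⇒ r_corr(zinc) = 15.77 μm/a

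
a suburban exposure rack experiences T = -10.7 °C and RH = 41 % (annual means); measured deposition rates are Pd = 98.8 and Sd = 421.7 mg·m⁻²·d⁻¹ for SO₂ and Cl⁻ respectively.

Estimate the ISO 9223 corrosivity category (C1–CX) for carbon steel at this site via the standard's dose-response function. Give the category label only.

C2

carbon steel: temperature factor f = +0.150·(-20.7) = -3.1050
  sulphur-dioxide contribution → 1.963 μm/a
  chloride contribution → 10.91 μm/a
  ⇒ r_corr(carbon steel) = 12.87 μm/a
12.9 μm/a falls in (1.3, 25] for carbon steel → category C2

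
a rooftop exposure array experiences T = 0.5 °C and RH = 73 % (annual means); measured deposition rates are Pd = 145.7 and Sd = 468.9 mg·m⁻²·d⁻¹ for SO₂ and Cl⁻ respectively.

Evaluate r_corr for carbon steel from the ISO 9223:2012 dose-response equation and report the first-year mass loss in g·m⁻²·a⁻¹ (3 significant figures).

r_corr = 603 g·m⁻²·a⁻¹

carbon steel: f(T) = +0.150·(T−10) [T≤10 °C] = -1.4250
  SO₂ term: 1.77·145.7^0.52·exp(0.02·73-1.4250) = 24.44
  Sd branch = 0.102·Sd^0.62·e^(0.033·RH+0.04·T) = 52.43 μm/a
  r_corr = 24.44 + 52.43 = 76.87 μm/a
Convert to mass loss: 76.87 μm/a × 7.85 g/cm³ = 603.5 g·m⁻²·a⁻¹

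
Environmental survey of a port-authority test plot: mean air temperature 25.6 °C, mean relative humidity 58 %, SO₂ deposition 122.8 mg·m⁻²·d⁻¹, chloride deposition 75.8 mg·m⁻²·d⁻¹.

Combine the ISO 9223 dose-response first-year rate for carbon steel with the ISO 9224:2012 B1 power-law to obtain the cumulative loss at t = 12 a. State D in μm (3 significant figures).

carbon steel: T>10 °C ⇒ hinge -0.054·(25.6−10) = -0.8424
  sulphur-dioxide contribution → 29.67 μm/a
  chloride contribution → 28.18 μm/a
  ⇒ r_corr(carbon steel) = 57.85 μm/a
ISO 9224: D(t) = r_corr · t^b with b = 0.523 (carbon steel, B1)
  D(12) = 57.85 × 12^0.523 = 57.85 × 3.668 = 212.2 μm

D(12) = 212 μm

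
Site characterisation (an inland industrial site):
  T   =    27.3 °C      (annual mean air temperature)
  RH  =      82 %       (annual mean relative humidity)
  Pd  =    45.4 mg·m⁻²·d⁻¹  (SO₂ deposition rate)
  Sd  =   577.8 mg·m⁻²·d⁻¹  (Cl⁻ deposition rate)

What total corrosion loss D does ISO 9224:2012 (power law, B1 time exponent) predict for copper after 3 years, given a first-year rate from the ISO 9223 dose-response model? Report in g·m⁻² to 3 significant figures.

D(3) = 86.0 g·m⁻²

copper: f(T) = -0.080·(T−10) [T>10 °C] = -1.3840
  sulphur-dioxide contribution → 0.452 μm/a
  chloride contribution → 4.163 μm/a
  ⇒ r_corr(copper) = 4.615 μm/a
ISO 9224: D(t) = r_corr · t^b with b = 0.667 (copper, B1)
  D(3) = 4.615 × 3^0.667 = 4.615 × 2.081 = 9.603 μm
  Mass loss = 9.603 μm × 8.96 g/cm³ = 86.04 g·m⁻²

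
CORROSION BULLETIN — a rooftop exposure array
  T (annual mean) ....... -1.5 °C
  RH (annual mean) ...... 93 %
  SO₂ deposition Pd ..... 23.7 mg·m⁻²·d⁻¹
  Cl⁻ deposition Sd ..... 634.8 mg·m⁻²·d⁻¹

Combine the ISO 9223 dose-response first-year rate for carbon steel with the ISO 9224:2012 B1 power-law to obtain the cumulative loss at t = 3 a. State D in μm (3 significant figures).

carbon steel: T≤10 °C ⇒ hinge +0.150·(-1.5−10) = -1.7250
  SO₂ term: 1.77·23.7^0.52·exp(0.02·93-1.7250) = 10.51
  Sd branch = 0.102·Sd^0.62·e^(0.033·RH+0.04·T) = 113 μm/a
  r_corr = 10.51 + 113 = 123.5 μm/a
Power-law: D(3) = r_corr · 3^0.523
  D(3) = 123.5 × 3^0.523 = 123.5 × 1.776 = 219.4 μm

D(3) = 219 μm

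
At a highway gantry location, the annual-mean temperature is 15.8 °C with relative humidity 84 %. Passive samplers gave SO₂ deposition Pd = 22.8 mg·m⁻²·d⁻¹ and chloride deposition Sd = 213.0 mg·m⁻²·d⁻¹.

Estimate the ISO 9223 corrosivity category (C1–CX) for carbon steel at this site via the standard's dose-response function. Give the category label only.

carbon steel: f(T) = -0.054·(T−10) [T>10 °C] = -0.3132
  SO₂ term: 1.77·22.8^0.52·exp(0.02·84-0.3132) = 35.29
  Sd branch = 0.102·Sd^0.62·e^(0.033·RH+0.04·T) = 85.22 μm/a
  sum: 35.29 + 85.22 → r_corr = 120.5 μm/a
Category bounds: 80…200 μm/a bracket r_corr ⇒ C5

C5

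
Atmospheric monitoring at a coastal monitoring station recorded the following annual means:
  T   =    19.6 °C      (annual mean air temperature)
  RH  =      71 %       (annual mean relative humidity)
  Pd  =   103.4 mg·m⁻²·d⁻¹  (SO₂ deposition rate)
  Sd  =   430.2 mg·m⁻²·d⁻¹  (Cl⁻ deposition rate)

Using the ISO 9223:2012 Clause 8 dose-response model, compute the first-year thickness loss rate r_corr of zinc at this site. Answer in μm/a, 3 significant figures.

zinc: temperature factor f = -0.071·(9.6) = -0.6816
  Pd branch = 0.0129·Pd^0.44·e^(0.046·RH+f) = 1.316 μm/a
  Sd branch = 0.0175·Sd^0.57·e^(0.008·RH+0.085·T) = 5.181 μm/a
  sum: 1.316 + 5.181 → r_corr = 6.498 μm/a

r_corr = 6.50 μm/a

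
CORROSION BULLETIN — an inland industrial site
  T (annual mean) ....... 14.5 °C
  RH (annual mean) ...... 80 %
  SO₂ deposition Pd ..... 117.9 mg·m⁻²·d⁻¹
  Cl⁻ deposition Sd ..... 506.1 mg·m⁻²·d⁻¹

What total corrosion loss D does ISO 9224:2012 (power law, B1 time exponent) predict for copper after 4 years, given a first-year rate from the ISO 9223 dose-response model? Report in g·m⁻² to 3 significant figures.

copper: f(T) = -0.080·(T−10) [T>10 °C] = -0.3600
  SO₂ term: 0.0053·117.9^0.26·exp(0.059·80-0.3600) = 1.433
  Sd branch = 0.01025·Sd^0.27·e^(0.036·RH+0.049·T) = 1.996 μm/a
  sum: 1.433 + 1.996 → r_corr = 3.43 μm/a
Long-term exponent b (ISO 9224 Table 2, B1) = 0.667
  D(4) = 3.43 × 4^0.667 = 3.43 × 2.521 = 8.646 μm
  Mass loss = 8.646 μm × 8.96 g/cm³ = 77.47 g·m⁻²

D(4) = 77.5 g·m⁻²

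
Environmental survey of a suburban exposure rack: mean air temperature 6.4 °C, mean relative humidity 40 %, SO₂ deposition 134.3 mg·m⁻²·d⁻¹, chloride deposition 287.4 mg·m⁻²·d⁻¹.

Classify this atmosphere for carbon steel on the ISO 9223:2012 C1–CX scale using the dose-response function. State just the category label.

carbon steel: T≤10 °C ⇒ hinge +0.150·(6.4−10) = -0.5400
  SO₂ term: 1.77·134.3^0.52·exp(0.02·40-0.5400) = 29.34
  Cl⁻ term: 0.102·287.4^0.62·exp(0.033·40+0.04·6.4) = 16.49
  sum: 29.34 + 16.49 → r_corr = 45.84 μm/a
ISO 9223 Table 2 (carbon steel): 25 < 45.8 ≤ 50 μm/a ⇒ C3

C3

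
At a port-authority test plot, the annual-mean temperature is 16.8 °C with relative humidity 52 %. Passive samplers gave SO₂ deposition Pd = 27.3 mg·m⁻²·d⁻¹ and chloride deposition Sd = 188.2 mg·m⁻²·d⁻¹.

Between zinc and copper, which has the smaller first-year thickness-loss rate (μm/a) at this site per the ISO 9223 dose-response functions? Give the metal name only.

copper

zinc: temperature factor f = -0.071·(6.8) = -0.4828
  Pd branch = 0.0129·Pd^0.44·e^(0.046·RH+f) = 0.373 μm/a
  Sd branch = 0.0175·Sd^0.57·e^(0.008·RH+0.085·T) = 2.19 μm/a
  r_corr = 0.373 + 2.19 = 2.563 μm/a
copper: temperature factor f = -0.080·(6.8) = -0.5440
  SO₂ term: 0.0053·27.3^0.26·exp(0.059·52-0.5440) = 0.1563
  Sd branch = 0.01025·Sd^0.27·e^(0.036·RH+0.049·T) = 0.6243 μm/a
  sum: 0.1563 + 0.6243 → r_corr = 0.7805 μm/a
Ordering by μm/a: zinc (2.56) > copper (0.781)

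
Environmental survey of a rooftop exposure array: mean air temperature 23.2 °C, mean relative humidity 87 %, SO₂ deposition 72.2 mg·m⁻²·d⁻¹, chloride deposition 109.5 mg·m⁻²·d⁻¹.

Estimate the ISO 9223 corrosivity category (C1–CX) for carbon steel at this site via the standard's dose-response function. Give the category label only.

C5

carbon steel: temperature factor f = -0.054·(13.2) = -0.7128
  Pd branch = 1.77·Pd^0.52·e^(0.02·RH+f) = 45.76 μm/a
  Cl⁻ term: 0.102·109.5^0.62·exp(0.033·87+0.04·23.2) = 83.74
  sum: 45.76 + 83.74 → r_corr = 129.5 μm/a
130 μm/a falls in (80, 200] for carbon steel → category C5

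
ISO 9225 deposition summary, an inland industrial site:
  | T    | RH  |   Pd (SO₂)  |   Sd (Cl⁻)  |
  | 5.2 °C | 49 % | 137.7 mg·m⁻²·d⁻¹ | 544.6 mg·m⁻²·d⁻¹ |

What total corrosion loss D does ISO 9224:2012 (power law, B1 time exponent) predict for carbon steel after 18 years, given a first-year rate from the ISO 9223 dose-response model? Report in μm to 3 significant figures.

carbon steel: temperature factor f = +0.150·(-4.8) = -0.7200
  SO₂ term: 1.77·137.7^0.52·exp(0.02·49-0.7200) = 29.73
  Cl⁻ term: 0.102·544.6^0.62·exp(0.033·49+0.04·5.2) = 31.45
  r_corr = 29.73 + 31.45 = 61.17 μm/a
ISO 9224: D(t) = r_corr · t^b with b = 0.523 (carbon steel, B1)
  D(18) = 61.17 × 18^0.523 = 61.17 × 4.534 = 277.4 μm

D(18) = 277 μm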